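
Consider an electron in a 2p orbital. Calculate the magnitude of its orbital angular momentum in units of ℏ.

|L| = √2 ℏ ≈ 1.414ℏ

2p means n = 2, l = 1.
|L| = ℏ√(l(l+1)) = ℏ√(1·2) = √2 ℏ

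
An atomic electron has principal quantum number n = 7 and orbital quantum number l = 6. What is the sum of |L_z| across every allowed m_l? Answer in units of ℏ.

m_l ∈ {-6, -5, -4, -3, -2, -1, 0, 1, 2, 3, 4, 5, 6}.
Σ|m_l| = l(l+1) = 42.

Σ|L_z| = 42 ℏ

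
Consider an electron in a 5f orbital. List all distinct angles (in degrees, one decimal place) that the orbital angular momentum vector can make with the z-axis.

θ ∈ {30.0°, 54.7°, 73.2°, 90.0°, 106.8°, 125.3°, 150.0°}

5f means n = 5, l = 3.
|L|² = l(l+1)ℏ² = 12ℏ², so |L| = 2√3 ℏ.
cos θ = m_l/√12 for each m_l ∈ {-3, -2, -1, 0, 1, 2, 3}.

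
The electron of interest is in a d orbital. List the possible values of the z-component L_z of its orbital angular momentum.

A d state has l = 2.
L_z = m_l ℏ with m_l ranging from −l to +l in integer steps.
For l = 2: m_l ∈ {-2, -1, 0, 1, 2}.

L_z ∈ {−2ℏ, −ℏ, 0, ℏ, 2ℏ}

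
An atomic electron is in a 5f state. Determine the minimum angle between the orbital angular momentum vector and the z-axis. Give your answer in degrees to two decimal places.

5f means n = 5, l = 3.
|L| = ℏ√(l(l+1)) = 2√3 ℏ.
The smallest angle corresponds to the largest L_z, i.e. m_l = l = 3, giving L_z = 3ℏ.
cos θ_min = 3/√12, so θ_min ≈ 30.00°.

θ_min ≈ 30.00°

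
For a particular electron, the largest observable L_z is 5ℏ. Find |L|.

L_z,max = lℏ, so l = 5.
|L| = √(l(l+1)) ℏ = √30 ℏ.

|L| = √30 ℏ ≈ 5.477ℏ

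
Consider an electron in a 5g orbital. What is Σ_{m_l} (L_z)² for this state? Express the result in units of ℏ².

The 5g subshell has l = 4.
m_l ∈ {-4, -3, -2, -1, 0, 1, 2, 3, 4}.
Σ m_l² = l(l+1)(2l+1)/3 = 4·5·9/3 = 60.

Σ(L_z)² = 60 ℏ²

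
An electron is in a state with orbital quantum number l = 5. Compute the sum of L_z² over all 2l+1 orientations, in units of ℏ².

The allowed m_l values are -5, -4, -3, -2, -1, 0, 1, 2, 3, 4, 5.
Σ m_l² = 2·(1 + 4 + 9 + 16 + 25) = 110.

Σ(L_z)² = 110 ℏ²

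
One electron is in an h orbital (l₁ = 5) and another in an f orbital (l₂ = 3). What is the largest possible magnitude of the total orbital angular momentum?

|L_tot|_max = 6√2 ℏ ≈ 8.485ℏ

By the triangle rule, |l₁ − l₂| ≤ L ≤ l₁ + l₂.
So L can be 2, 3, 4, 5, 6, 7, 8.
The largest magnitude corresponds to L = 8: |L_tot| = ℏ√(8·9) = 6√2 ℏ.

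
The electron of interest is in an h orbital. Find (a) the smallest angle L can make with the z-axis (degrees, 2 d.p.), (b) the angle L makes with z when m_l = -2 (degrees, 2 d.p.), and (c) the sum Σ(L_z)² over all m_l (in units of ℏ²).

The letter h corresponds to l = 5.
cos θ_min = 5/√30, so θ_min ≈ 24.09°.
For m_l = -2: cos θ = -2/√30, θ ≈ 111.42°.
Σ m_l² = 110, so Σ(L_z)² = 110 ℏ².

θ_min ≈ 24.09°; θ(m_l=-2) ≈ 111.42°; Σ(L_z)² = 110 ℏ²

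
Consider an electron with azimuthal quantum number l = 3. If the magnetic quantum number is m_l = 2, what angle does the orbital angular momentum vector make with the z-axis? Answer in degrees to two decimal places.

θ ≈ 54.74°

|L| = √(l(l+1)) ℏ = 2√3 ℏ.
L_z = m_l ℏ = 2ℏ.
cos θ = L_z/|L| = 2/√12, so θ ≈ 54.74°.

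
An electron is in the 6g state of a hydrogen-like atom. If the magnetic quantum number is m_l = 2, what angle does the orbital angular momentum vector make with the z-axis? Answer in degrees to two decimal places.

θ ≈ 63.43°

For 6g, l = 4.
|L| = √(l(l+1)) ℏ = 2√5 ℏ.
L_z = m_l ℏ = 2ℏ.
cos θ = L_z/|L| = 2/√20, so θ ≈ 63.43°.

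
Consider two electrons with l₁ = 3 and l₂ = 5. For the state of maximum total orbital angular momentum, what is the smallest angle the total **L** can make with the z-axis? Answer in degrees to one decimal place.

θ_min ≈ 19.5°

L runs from |3 − 5| = 2 to 3 + 5 = 8.
Allowed values: L = 2, 3, 4, 5, 6, 7, 8.
The maximum is L = 8, with |L_tot| = ℏ√(8·9) = 6√2 ℏ.
The minimum angle with z is arccos(8/√72) ≈ 19.5°.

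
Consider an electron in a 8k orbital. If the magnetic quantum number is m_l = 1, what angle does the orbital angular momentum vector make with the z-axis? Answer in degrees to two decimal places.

For 8k, l = 7.
|L| = √(l(l+1)) ℏ = 2√14 ℏ.
L_z = m_l ℏ = 1ℏ.
cos θ = L_z/|L| = 1/√56, so θ ≈ 82.32°.

θ ≈ 82.32°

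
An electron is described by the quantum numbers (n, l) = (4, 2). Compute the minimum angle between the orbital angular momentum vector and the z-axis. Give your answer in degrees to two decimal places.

θ_min ≈ 35.26°

|L| = √(l(l+1)) ℏ = √6 ℏ.
The smallest angle corresponds to the largest L_z, i.e. m_l = l = 2, giving L_z = 2ℏ.
cos θ_min = 2/√6, so θ_min ≈ 35.26°.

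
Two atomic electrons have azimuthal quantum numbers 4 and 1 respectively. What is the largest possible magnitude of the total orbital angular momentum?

Angular momentum addition gives L = |l₁ − l₂|, …, l₁ + l₂.
L ∈ {3, 4, 5}.
The largest magnitude corresponds to L = 5: |L_tot| = ℏ√(5·6) = √30 ℏ.

|L_tot|_max = √30 ℏ ≈ 5.477ℏ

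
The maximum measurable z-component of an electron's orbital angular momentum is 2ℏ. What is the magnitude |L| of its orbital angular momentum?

|L| = √6 ℏ ≈ 2.449ℏ

L_z,max = lℏ, so l = 2.
|L| = ℏ√(l(l+1)) = √6 ℏ.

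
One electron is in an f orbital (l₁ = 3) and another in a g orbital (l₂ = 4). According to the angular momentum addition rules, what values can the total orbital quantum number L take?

L = 1, 2, 3, 4, 5, 6, 7

Angular momentum addition gives L = |l₁ − l₂|, …, l₁ + l₂.
So L can be 1, 2, 3, 4, 5, 6, 7.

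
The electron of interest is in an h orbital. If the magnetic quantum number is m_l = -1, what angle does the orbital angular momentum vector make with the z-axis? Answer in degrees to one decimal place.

θ ≈ 100.5°

H corresponds to l = 5.
|L| = √(l(l+1)) ℏ = √30 ℏ.
L_z = m_l ℏ = −1ℏ.
cos θ = L_z/|L| = -1/√30, so θ ≈ 100.5°.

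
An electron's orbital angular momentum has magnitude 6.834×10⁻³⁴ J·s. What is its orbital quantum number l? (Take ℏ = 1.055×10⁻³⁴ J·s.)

Dividing by ℏ: |L|/ℏ ≈ 6.478.
l(l+1) ≈ 6.478² ≈ 41.96, so l = 6.

l = 6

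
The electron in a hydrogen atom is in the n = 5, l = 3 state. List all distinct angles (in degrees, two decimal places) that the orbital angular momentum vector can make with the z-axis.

θ ∈ {30.00°, 54.74°, 73.22°, 90.00°, 106.78°, 125.26°, 150.00°}

|L| = √(l(l+1)) ℏ = 2√3 ℏ.
cos θ = m_l/√12 for each m_l ∈ {-3, -2, -1, 0, 1, 2, 3}.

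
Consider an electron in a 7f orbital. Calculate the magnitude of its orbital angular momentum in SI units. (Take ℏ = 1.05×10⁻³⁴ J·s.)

For 7f, l = 3.
|L| = ℏ√(l(l+1)) = ℏ√(3·4) = 2√3 ℏ
Numerically, |L| = 3.464 × (1.05×10⁻³⁴ J·s) = 3.64×10⁻³⁴ J·s.

|L| = 3.64×10⁻³⁴ J·s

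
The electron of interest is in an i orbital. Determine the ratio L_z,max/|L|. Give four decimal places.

I corresponds to l = 6.
|L| = √42 ℏ ≈ 6.4807ℏ, while L_z,max = lℏ = 6ℏ.
L_z,max/|L| = 6/√42 = 0.9258.

L_z,max/|L| = 0.9258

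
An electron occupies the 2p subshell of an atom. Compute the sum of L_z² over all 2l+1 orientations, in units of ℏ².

2p means n = 2, l = 1.
m_l ∈ {-1, 0, 1}.
Σ m_l² = 2·(1) = 2.

Σ(L_z)² = 2 ℏ²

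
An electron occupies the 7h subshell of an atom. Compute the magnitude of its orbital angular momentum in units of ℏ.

|L| = √30 ℏ ≈ 5.477ℏ

7h means n = 7, l = 5.
|L| = ℏ√(l(l+1)) = ℏ√(5·6) = √30 ℏ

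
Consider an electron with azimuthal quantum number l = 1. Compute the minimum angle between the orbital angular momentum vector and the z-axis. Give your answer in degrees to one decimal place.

|L| = √(l(l+1)) ℏ = √2 ℏ.
The smallest angle corresponds to the largest L_z, i.e. m_l = l = 1, giving L_z = 1ℏ.
cos θ_min = 1/√2, so θ_min ≈ 45.0°.

θ_min ≈ 45.0°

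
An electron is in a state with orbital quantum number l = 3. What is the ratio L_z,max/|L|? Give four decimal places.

|L| = 2√3 ℏ ≈ 3.4641ℏ, while L_z,max = lℏ = 3ℏ.
L_z,max/|L| = 3/√12 = 0.8660.

L_z,max/|L| = 0.8660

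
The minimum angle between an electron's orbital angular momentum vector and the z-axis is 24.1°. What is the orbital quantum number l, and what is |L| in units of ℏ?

l = 5, |L| = √30 ℏ ≈ 5.477ℏ

cos²θ_min = l/(l+1) = 0.8333.
Solving: l = 5.
Then |L| = ℏ√(5·6) = √30 ℏ.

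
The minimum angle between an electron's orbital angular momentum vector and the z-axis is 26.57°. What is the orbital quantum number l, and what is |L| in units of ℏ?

l = 4, |L| = 2√5 ℏ ≈ 4.472ℏ

At minimum angle, m_l = l, so cos θ = l/√(l(l+1)); cos²θ = l/(l+1) = 0.7999.
Thus l = 0.7999/(1 − 0.7999) ≈ 4.
Then |L| = ℏ√(4·5) = 2√5 ℏ.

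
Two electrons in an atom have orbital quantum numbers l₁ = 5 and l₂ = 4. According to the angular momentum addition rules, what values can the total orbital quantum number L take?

L = 1, 2, 3, 4, 5, 6, 7, 8, 9

The total orbital quantum number L ranges from |l₁ − l₂| to l₁ + l₂ in integer steps.
L ∈ {1, 2, 3, 4, 5, 6, 7, 8, 9}.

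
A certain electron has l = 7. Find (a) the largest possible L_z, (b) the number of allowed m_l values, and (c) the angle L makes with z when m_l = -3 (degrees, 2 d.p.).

L_z,max = lℏ = 7ℏ.
There are 2l+1 = 15 values of m_l.
For m_l = -3: cos θ = -3/√56, θ ≈ 113.63°.

L_z,max = 7ℏ; 15 values; θ(m_l=-3) ≈ 113.63°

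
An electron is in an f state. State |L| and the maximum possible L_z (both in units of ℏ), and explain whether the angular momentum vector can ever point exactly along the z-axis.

No: L_z,max = 3ℏ < |L| = 2√3 ℏ ≈ 3.464ℏ

For an f orbital, l = 3.
|L| = 2√3 ℏ ≈ 3.4641ℏ, while L_z,max = lℏ = 3ℏ.
Since |L| > L_z,max, the vector can never point exactly along z; the closest it comes is θ_min = arccos(3/√12) ≈ 30.0°.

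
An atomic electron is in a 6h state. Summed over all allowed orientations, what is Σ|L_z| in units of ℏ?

6h means n = 6, l = 5.
m_l runs from −5 to 5, i.e. {-5, -4, -3, -2, -1, 0, 1, 2, 3, 4, 5}.
Σ|m_l| = l(l+1) = 30.

Σ|L_z| = 30 ℏ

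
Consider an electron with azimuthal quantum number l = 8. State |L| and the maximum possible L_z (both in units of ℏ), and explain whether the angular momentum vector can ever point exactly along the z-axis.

No: L_z,max = 8ℏ < |L| = 6√2 ℏ ≈ 8.485ℏ

|L| = 6√2 ℏ ≈ 8.4853ℏ, while L_z,max = lℏ = 8ℏ.
Since |L| > L_z,max, the vector can never point exactly along z; the closest it comes is θ_min = arccos(8/√72) ≈ 19.5°.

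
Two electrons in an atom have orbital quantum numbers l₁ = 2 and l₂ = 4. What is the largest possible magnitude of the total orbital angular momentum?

|L_tot|_max = √42 ℏ ≈ 6.481ℏ

By the triangle rule, |l₁ − l₂| ≤ L ≤ l₁ + l₂.
Allowed values: L = 2, 3, 4, 5, 6.
The largest magnitude corresponds to L = 6: |L_tot| = ℏ√(6·7) = √42 ℏ.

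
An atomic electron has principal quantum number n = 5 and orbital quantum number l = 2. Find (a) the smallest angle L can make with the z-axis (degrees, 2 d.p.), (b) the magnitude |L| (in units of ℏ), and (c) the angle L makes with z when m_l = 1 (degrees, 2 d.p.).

θ_min ≈ 35.26°; |L| = √6 ℏ ≈ 2.449ℏ; θ(m_l=1) ≈ 65.91°

cos θ_min = 2/√6, so θ_min ≈ 35.26°.
|L| = ℏ√(2·3) = √6 ℏ ≈ 2.449ℏ.
For m_l = 1: cos θ = 1/√6, θ ≈ 65.91°.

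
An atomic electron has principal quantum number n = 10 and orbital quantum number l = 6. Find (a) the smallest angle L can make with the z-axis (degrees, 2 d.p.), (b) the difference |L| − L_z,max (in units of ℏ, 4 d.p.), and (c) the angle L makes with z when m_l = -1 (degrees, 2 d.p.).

cos θ_min = 6/√42, so θ_min ≈ 22.21°.
|L| − L_z,max = (√42 − 6)ℏ ≈ 0.4807ℏ.
For m_l = -1: cos θ = -1/√42, θ ≈ 98.88°.

θ_min ≈ 22.21°; |L|−L_z,max ≈ 0.4807ℏ; θ(m_l=-1) ≈ 98.88°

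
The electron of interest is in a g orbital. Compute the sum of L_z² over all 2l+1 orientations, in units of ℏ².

Σ(L_z)² = 60 ℏ²

A g state has l = 4.
m_l runs from −4 to 4, i.e. {-4, -3, -2, -1, 0, 1, 2, 3, 4}.
Σ m_l² = l(l+1)(2l+1)/3 = 4·5·9/3 = 60.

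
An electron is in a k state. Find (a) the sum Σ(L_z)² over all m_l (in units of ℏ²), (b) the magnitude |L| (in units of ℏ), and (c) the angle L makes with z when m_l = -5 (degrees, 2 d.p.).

Σ(L_z)² = 280 ℏ²; |L| = 2√14 ℏ ≈ 7.483ℏ; θ(m_l=-5) ≈ 131.92°

The letter k corresponds to l = 7.
Σ m_l² = 280, so Σ(L_z)² = 280 ℏ².
|L| = ℏ√(7·8) = 2√14 ℏ ≈ 7.483ℏ.
For m_l = -5: cos θ = -5/√56, θ ≈ 131.92°.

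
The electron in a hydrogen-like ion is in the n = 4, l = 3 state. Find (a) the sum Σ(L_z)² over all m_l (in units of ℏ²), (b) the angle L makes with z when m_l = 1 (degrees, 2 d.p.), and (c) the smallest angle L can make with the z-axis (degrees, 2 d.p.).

Σ(L_z)² = 28 ℏ²; θ(m_l=1) ≈ 73.22°; θ_min ≈ 30.00°

Σ m_l² = 28, so Σ(L_z)² = 28 ℏ².
For m_l = 1: cos θ = 1/√12, θ ≈ 73.22°.
cos θ_min = 3/√12, so θ_min ≈ 30.00°.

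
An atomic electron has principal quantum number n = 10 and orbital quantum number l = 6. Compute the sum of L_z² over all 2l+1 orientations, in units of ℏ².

Σ(L_z)² = 182 ℏ²

m_l ∈ {-6, -5, -4, -3, -2, -1, 0, 1, 2, 3, 4, 5, 6}.
Σ m_l² = 2·(1 + 4 + 9 + 16 + 25 + 36) = 182.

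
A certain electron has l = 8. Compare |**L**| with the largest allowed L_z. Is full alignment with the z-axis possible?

|L| = 6√2 ℏ ≈ 8.4853ℏ, while L_z,max = lℏ = 8ℏ.
Since |L| > L_z,max, the vector can never point exactly along z; the closest it comes is θ_min = arccos(8/√72) ≈ 19.5°.

No: L_z,max = 8ℏ < |L| = 6√2 ℏ ≈ 8.485ℏ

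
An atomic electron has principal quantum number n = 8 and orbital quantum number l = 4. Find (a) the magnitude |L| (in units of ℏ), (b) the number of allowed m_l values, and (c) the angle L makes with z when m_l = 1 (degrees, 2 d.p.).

|L| = 2√5 ℏ ≈ 4.472ℏ; 9 values; θ(m_l=1) ≈ 77.08°

|L| = ℏ√(4·5) = 2√5 ℏ ≈ 4.472ℏ.
There are 2l+1 = 9 values of m_l.
For m_l = 1: cos θ = 1/√20, θ ≈ 77.08°.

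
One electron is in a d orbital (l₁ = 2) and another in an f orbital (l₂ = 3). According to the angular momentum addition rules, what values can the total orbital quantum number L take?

L runs from |2 − 3| = 1 to 2 + 3 = 5.
L ∈ {1, 2, 3, 4, 5}.

L = 1, 2, 3, 4, 5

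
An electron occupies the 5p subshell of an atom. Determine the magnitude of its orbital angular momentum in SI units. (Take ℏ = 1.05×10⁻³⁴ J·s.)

|L| = 1.48×10⁻³⁴ J·s

5p means n = 5, l = 1.
|L| = ℏ√(l(l+1)) = ℏ√(1·2) = √2 ℏ
Numerically, |L| = 1.414 × (1.05×10⁻³⁴ J·s) = 1.48×10⁻³⁴ J·s.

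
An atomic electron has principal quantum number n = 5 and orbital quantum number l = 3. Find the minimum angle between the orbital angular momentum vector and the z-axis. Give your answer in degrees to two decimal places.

|L| = √(l(l+1)) ℏ = 2√3 ℏ.
The smallest angle corresponds to the largest L_z, i.e. m_l = l = 3, giving L_z = 3ℏ.
cos θ_min = 3/√12, so θ_min ≈ 30.00°.

θ_min ≈ 30.00°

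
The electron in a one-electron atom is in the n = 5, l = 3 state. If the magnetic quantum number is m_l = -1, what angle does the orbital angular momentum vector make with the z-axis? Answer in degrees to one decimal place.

θ ≈ 106.8°

|L|² = l(l+1)ℏ² = 12ℏ², so |L| = 2√3 ℏ.
L_z = m_l ℏ = −1ℏ.
cos θ = L_z/|L| = -1/√12, so θ ≈ 106.8°.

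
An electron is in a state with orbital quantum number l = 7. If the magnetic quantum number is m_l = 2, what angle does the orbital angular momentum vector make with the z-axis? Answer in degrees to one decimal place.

|L| = ℏ√(l(l+1)) = 2√14 ℏ.
L_z = m_l ℏ = 2ℏ.
cos θ = L_z/|L| = 2/√56, so θ ≈ 74.5°.

θ ≈ 74.5°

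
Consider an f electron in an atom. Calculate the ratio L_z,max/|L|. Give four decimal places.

L_z,max/|L| = 0.8660

For an f orbital, l = 3.
|L| = 2√3 ℏ ≈ 3.4641ℏ, while L_z,max = lℏ = 3ℏ.
L_z,max/|L| = 3/√12 = 0.8660.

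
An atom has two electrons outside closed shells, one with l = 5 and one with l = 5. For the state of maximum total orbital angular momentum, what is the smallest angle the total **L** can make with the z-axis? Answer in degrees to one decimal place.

L runs from |5 − 5| = 0 to 5 + 5 = 10.
So L can be 0, 1, 2, 3, 4, 5, 6, 7, 8, 9, 10.
The maximum is L = 10, with |L_tot| = ℏ√(10·11) = √110 ℏ.
The minimum angle with z is arccos(10/√110) ≈ 17.5°.

θ_min ≈ 17.5°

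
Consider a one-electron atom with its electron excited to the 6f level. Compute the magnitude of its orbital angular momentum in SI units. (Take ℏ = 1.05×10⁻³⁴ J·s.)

|L| = 3.64×10⁻³⁴ J·s

The 6f level has l = 3.
|L| = ℏ√(l(l+1)) = ℏ√(3·4) = 2√3 ℏ
Numerically, |L| = 3.464 × (1.05×10⁻³⁴ J·s) = 3.64×10⁻³⁴ J·s.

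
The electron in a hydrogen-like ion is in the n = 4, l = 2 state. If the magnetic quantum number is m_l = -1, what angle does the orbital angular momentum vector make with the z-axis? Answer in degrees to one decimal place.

|L| = √(l(l+1)) ℏ = √6 ℏ.
L_z = m_l ℏ = −1ℏ.
cos θ = L_z/|L| = -1/√6, so θ ≈ 114.1°.

θ ≈ 114.1°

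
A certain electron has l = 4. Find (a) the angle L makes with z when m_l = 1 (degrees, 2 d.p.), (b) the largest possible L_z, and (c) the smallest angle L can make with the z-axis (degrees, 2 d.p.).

For m_l = 1: cos θ = 1/√20, θ ≈ 77.08°.
L_z,max = lℏ = 4ℏ.
cos θ_min = 4/√20, so θ_min ≈ 26.57°.

θ(m_l=1) ≈ 77.08°; L_z,max = 4ℏ; θ_min ≈ 26.57°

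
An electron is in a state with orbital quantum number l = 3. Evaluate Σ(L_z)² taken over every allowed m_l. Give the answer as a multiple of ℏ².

Σ(L_z)² = 28 ℏ²

m_l ∈ {-3, -2, -1, 0, 1, 2, 3}.
Σ m_l² = 2·(1 + 4 + 9) = 28.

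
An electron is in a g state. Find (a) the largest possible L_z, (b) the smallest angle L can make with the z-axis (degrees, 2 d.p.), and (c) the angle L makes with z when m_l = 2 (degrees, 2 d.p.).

L_z,max = 4ℏ; θ_min ≈ 26.57°; θ(m_l=2) ≈ 63.43°

The letter g corresponds to l = 4.
L_z,max = lℏ = 4ℏ.
cos θ_min = 4/√20, so θ_min ≈ 26.57°.
For m_l = 2: cos θ = 2/√20, θ ≈ 63.43°.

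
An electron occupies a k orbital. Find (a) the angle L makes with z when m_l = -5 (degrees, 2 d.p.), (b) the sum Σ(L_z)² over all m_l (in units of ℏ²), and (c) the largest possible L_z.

A k state has l = 7.
For m_l = -5: cos θ = -5/√56, θ ≈ 131.92°.
Σ m_l² = 280, so Σ(L_z)² = 280 ℏ².
L_z,max = lℏ = 7ℏ.

θ(m_l=-5) ≈ 131.92°; Σ(L_z)² = 280 ℏ²; L_z,max = 7ℏ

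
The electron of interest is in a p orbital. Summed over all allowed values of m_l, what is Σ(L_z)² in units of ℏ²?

Σ(L_z)² = 2 ℏ²

A p state has l = 1.
m_l runs from −1 to 1, i.e. {-1, 0, 1}.
Summing m² from −1 to 1: Σ m_l² = 2.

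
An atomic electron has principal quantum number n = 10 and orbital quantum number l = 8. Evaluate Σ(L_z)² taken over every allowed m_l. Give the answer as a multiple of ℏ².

The allowed m_l values are -8, -7, -6, -5, -4, -3, -2, -1, 0, 1, 2, 3, 4, 5, 6, 7, 8.
Σ m_l² = 2·(1 + 4 + 9 + 16 + 25 + 36 + 49 + 64) = 408.

Σ(L_z)² = 408 ℏ²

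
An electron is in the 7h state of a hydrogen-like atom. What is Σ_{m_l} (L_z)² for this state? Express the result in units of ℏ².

7h means n = 7, l = 5.
m_l runs from −5 to 5, i.e. {-5, -4, -3, -2, -1, 0, 1, 2, 3, 4, 5}.
Summing m² from −5 to 5: Σ m_l² = 110.

Σ(L_z)² = 110 ℏ²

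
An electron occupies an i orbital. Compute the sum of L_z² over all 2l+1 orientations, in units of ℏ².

Σ(L_z)² = 182 ℏ²

An i state has l = 6.
m_l ∈ {-6, -5, -4, -3, -2, -1, 0, 1, 2, 3, 4, 5, 6}.
Σ m_l² = 2·(1 + 4 + 9 + 16 + 25 + 36) = 182.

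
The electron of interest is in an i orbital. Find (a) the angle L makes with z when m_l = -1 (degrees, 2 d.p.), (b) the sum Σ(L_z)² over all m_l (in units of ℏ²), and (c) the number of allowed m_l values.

θ(m_l=-1) ≈ 98.88°; Σ(L_z)² = 182 ℏ²; 13 values

I corresponds to l = 6.
For m_l = -1: cos θ = -1/√42, θ ≈ 98.88°.
Σ m_l² = 182, so Σ(L_z)² = 182 ℏ².
There are 2l+1 = 13 values of m_l.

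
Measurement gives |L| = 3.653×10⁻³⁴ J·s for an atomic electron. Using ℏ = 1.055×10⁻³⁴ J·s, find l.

l = 3

|L|/ℏ = (3.653×10⁻³⁴)/(1.055×10⁻³⁴) ≈ 3.463.
l(l+1) ≈ 3.463² ≈ 11.99, so l = 3.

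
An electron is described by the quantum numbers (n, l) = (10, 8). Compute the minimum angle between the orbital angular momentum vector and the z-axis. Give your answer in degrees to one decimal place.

|L|² = l(l+1)ℏ² = 72ℏ², so |L| = 6√2 ℏ.
The smallest angle corresponds to the largest L_z, i.e. m_l = l = 8, giving L_z = 8ℏ.
cos θ_min = 8/√72, so θ_min ≈ 19.5°.

θ_min ≈ 19.5°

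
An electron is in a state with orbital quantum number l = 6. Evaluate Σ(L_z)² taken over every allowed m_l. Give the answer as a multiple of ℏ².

m_l runs from −6 to 6, i.e. {-6, -5, -4, -3, -2, -1, 0, 1, 2, 3, 4, 5, 6}.
Σ m_l² = 2·(1 + 4 + 9 + 16 + 25 + 36) = 182.

Σ(L_z)² = 182 ℏ²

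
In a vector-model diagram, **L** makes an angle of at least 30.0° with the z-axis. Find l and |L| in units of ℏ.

cos²θ_min = l/(l+1) = 0.7500.
Thus l = 0.7500/(1 − 0.7500) ≈ 3.
Then |L| = ℏ√(3·4) = 2√3 ℏ.

l = 3, |L| = 2√3 ℏ ≈ 3.464ℏ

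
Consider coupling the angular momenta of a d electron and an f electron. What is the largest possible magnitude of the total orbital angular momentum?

Angular momentum addition gives L = |l₁ − l₂|, …, l₁ + l₂.
Allowed values: L = 1, 2, 3, 4, 5.
The largest magnitude corresponds to L = 5: |L_tot| = ℏ√(5·6) = √30 ℏ.

|L_tot|_max = √30 ℏ ≈ 5.477ℏ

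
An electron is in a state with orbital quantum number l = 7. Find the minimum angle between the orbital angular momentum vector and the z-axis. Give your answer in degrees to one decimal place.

|L| = ℏ√(l(l+1)) = 2√14 ℏ.
The smallest angle corresponds to the largest L_z, i.e. m_l = l = 7, giving L_z = 7ℏ.
cos θ_min = 7/√56, so θ_min ≈ 20.7°.

θ_min ≈ 20.7°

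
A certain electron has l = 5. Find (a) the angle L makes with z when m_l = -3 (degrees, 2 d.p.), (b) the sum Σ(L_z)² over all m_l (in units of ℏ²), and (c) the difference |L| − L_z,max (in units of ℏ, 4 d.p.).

θ(m_l=-3) ≈ 123.21°; Σ(L_z)² = 110 ℏ²; |L|−L_z,max ≈ 0.4772ℏ

For m_l = -3: cos θ = -3/√30, θ ≈ 123.21°.
Σ m_l² = 110, so Σ(L_z)² = 110 ℏ².
|L| − L_z,max = (√30 − 5)ℏ ≈ 0.4772ℏ.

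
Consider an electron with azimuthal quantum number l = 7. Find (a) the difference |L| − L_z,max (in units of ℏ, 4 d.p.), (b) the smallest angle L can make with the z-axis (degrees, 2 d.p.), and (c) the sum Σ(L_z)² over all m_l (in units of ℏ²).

|L|−L_z,max ≈ 0.4833ℏ; θ_min ≈ 20.70°; Σ(L_z)² = 280 ℏ²

|L| − L_z,max = (2√14 − 7)ℏ ≈ 0.4833ℏ.
cos θ_min = 7/√56, so θ_min ≈ 20.70°.
Σ m_l² = 280, so Σ(L_z)² = 280 ℏ².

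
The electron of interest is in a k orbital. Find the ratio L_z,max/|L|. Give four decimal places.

For a k orbital, l = 7.
|L| = 2√14 ℏ ≈ 7.4833ℏ, while L_z,max = lℏ = 7ℏ.
L_z,max/|L| = 7/√56 = 0.9354.

L_z,max/|L| = 0.9354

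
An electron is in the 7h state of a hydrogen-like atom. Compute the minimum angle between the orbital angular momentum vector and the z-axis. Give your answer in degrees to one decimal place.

For 7h, l = 5.
|L| = ℏ√(l(l+1)) = √30 ℏ.
The smallest angle corresponds to the largest L_z, i.e. m_l = l = 5, giving L_z = 5ℏ.
cos θ_min = 5/√30, so θ_min ≈ 24.1°.

θ_min ≈ 24.1°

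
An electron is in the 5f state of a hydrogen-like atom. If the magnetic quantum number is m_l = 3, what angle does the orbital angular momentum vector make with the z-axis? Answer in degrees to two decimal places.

The 5f subshell has l = 3.
|L|² = l(l+1)ℏ² = 12ℏ², so |L| = 2√3 ℏ.
L_z = m_l ℏ = 3ℏ.
cos θ = L_z/|L| = 3/√12, so θ ≈ 30.00°.

θ ≈ 30.00°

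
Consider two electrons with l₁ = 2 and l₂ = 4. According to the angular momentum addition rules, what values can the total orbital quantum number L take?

L = 2, 3, 4, 5, 6

The total orbital quantum number L ranges from |l₁ − l₂| to l₁ + l₂ in integer steps.
So L can be 2, 3, 4, 5, 6.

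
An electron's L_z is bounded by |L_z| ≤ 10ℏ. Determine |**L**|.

The maximum L_z equals lℏ, giving l = 10.
|L| = ℏ√(l(l+1)) = √110 ℏ.

|L| = √110 ℏ ≈ 10.488ℏ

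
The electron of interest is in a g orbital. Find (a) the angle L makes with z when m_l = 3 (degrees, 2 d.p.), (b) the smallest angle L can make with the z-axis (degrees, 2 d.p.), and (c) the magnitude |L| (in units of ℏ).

A g state has l = 4.
For m_l = 3: cos θ = 3/√20, θ ≈ 47.87°.
cos θ_min = 4/√20, so θ_min ≈ 26.57°.
|L| = ℏ√(4·5) = 2√5 ℏ ≈ 4.472ℏ.

θ(m_l=3) ≈ 47.87°; θ_min ≈ 26.57°; |L| = 2√5 ℏ ≈ 4.472ℏ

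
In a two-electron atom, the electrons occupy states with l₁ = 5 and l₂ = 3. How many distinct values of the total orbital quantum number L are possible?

7

The total orbital quantum number L ranges from |l₁ − l₂| to l₁ + l₂ in integer steps.
So L can be 2, 3, 4, 5, 6, 7, 8.
That is 7 values.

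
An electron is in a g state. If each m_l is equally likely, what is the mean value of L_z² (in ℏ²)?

⟨L_z²⟩ = 6.667 ℏ²

For a g orbital, l = 4.
The allowed m_l values are -4, -3, -2, -1, 0, 1, 2, 3, 4.
Average of L_z² over 9 states: 60/9 ℏ² = 6.667 ℏ².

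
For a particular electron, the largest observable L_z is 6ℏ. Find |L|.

L_z,max = lℏ, so l = 6.
Then |L| = ℏ√(6·7) = √42 ℏ.

|L| = √42 ℏ ≈ 6.481ℏ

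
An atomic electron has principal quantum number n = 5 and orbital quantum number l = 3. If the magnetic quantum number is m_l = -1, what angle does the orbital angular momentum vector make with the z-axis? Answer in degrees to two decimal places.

|L| = √(l(l+1)) ℏ = 2√3 ℏ.
L_z = m_l ℏ = −1ℏ.
cos θ = L_z/|L| = -1/√12, so θ ≈ 106.78°.

θ ≈ 106.78°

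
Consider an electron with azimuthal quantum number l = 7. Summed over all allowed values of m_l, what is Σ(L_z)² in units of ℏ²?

Σ(L_z)² = 280 ℏ²

m_l ∈ {-7, -6, -5, -4, -3, -2, -1, 0, 1, 2, 3, 4, 5, 6, 7}.
Σ m_l² = l(l+1)(2l+1)/3 = 7·8·15/3 = 280.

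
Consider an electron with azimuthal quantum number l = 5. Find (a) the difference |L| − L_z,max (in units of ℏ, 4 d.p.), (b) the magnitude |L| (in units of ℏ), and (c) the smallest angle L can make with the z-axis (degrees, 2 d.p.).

|L| − L_z,max = (√30 − 5)ℏ ≈ 0.4772ℏ.
|L| = ℏ√(5·6) = √30 ℏ ≈ 5.477ℏ.
cos θ_min = 5/√30, so θ_min ≈ 24.09°.

|L|−L_z,max ≈ 0.4772ℏ; |L| = √30 ℏ ≈ 5.477ℏ; θ_min ≈ 24.09°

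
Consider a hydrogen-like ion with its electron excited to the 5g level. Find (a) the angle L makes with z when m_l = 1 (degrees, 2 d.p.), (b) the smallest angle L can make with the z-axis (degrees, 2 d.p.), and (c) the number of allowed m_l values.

The 5g level has l = 4.
For m_l = 1: cos θ = 1/√20, θ ≈ 77.08°.
cos θ_min = 4/√20, so θ_min ≈ 26.57°.
There are 2l+1 = 9 values of m_l.

θ(m_l=1) ≈ 77.08°; θ_min ≈ 26.57°; 9 values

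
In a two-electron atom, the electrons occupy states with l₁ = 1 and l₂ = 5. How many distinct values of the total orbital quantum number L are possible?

3

The total orbital quantum number L ranges from |l₁ − l₂| to l₁ + l₂ in integer steps.
Allowed values: L = 4, 5, 6.
That is 3 values.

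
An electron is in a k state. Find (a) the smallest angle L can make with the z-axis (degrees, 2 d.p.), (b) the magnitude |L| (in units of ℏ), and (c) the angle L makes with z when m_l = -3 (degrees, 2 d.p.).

For a k orbital, l = 7.
cos θ_min = 7/√56, so θ_min ≈ 20.70°.
|L| = ℏ√(7·8) = 2√14 ℏ ≈ 7.483ℏ.
For m_l = -3: cos θ = -3/√56, θ ≈ 113.63°.

θ_min ≈ 20.70°; |L| = 2√14 ℏ ≈ 7.483ℏ; θ(m_l=-3) ≈ 113.63°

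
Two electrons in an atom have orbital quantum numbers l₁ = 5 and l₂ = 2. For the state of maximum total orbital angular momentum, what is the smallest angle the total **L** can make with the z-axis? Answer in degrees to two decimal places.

The total orbital quantum number L ranges from |l₁ − l₂| to l₁ + l₂ in integer steps.
L ∈ {3, 4, 5, 6, 7}.
The maximum is L = 7, with |L_tot| = ℏ√(7·8) = 2√14 ℏ.
The minimum angle with z is arccos(7/√56) ≈ 20.70°.

θ_min ≈ 20.70°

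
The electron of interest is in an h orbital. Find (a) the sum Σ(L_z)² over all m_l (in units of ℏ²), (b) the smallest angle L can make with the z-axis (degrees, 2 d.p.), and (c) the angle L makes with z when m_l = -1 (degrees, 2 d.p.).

Σ(L_z)² = 110 ℏ²; θ_min ≈ 24.09°; θ(m_l=-1) ≈ 100.52°

For an h orbital, l = 5.
Σ m_l² = 110, so Σ(L_z)² = 110 ℏ².
cos θ_min = 5/√30, so θ_min ≈ 24.09°.
For m_l = -1: cos θ = -1/√30, θ ≈ 100.52°.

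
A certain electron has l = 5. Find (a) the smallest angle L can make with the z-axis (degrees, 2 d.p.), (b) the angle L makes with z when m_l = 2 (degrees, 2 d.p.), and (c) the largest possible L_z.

θ_min ≈ 24.09°; θ(m_l=2) ≈ 68.58°; L_z,max = 5ℏ

cos θ_min = 5/√30, so θ_min ≈ 24.09°.
For m_l = 2: cos θ = 2/√30, θ ≈ 68.58°.
L_z,max = lℏ = 5ℏ.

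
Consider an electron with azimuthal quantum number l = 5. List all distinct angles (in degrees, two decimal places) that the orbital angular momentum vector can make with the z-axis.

θ ∈ {24.09°, 43.09°, 56.79°, 68.58°, 79.48°, 90.00°, 100.52°, 111.42°, 123.21°, 136.91°, 155.91°}

|L| = √(l(l+1)) ℏ = √30 ℏ.
cos θ = m_l/√30 for each m_l ∈ {-5, -4, -3, -2, -1, 0, 1, 2, 3, 4, 5}.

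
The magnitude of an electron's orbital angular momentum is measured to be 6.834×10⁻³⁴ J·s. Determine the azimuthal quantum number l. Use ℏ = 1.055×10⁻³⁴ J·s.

In units of ℏ, |L| ≈ 6.478.
(|L|/ℏ)² = l(l+1) ≈ 41.96 ⇒ l = 6.

l = 6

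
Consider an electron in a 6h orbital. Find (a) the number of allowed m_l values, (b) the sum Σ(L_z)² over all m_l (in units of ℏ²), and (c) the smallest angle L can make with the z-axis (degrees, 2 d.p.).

11 values; Σ(L_z)² = 110 ℏ²; θ_min ≈ 24.09°

For 6h, l = 5.
There are 2l+1 = 11 values of m_l.
Σ m_l² = 110, so Σ(L_z)² = 110 ℏ².
cos θ_min = 5/√30, so θ_min ≈ 24.09°.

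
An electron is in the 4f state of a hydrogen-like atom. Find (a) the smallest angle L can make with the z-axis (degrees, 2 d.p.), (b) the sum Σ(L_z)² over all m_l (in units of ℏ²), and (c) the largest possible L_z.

θ_min ≈ 30.00°; Σ(L_z)² = 28 ℏ²; L_z,max = 3ℏ

The 4f subshell has l = 3.
cos θ_min = 3/√12, so θ_min ≈ 30.00°.
Σ m_l² = 28, so Σ(L_z)² = 28 ℏ².
L_z,max = lℏ = 3ℏ.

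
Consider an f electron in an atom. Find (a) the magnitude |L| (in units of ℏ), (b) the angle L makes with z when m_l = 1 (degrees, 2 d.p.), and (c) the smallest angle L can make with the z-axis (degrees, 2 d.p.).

The letter f corresponds to l = 3.
|L| = ℏ√(3·4) = 2√3 ℏ ≈ 3.464ℏ.
For m_l = 1: cos θ = 1/√12, θ ≈ 73.22°.
cos θ_min = 3/√12, so θ_min ≈ 30.00°.

|L| = 2√3 ℏ ≈ 3.464ℏ; θ(m_l=1) ≈ 73.22°; θ_min ≈ 30.00°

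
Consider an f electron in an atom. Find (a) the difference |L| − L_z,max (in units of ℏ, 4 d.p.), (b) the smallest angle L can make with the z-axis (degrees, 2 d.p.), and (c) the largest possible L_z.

|L|−L_z,max ≈ 0.4641ℏ; θ_min ≈ 30.00°; L_z,max = 3ℏ

For an f orbital, l = 3.
|L| − L_z,max = (2√3 − 3)ℏ ≈ 0.4641ℏ.
cos θ_min = 3/√12, so θ_min ≈ 30.00°.
L_z,max = lℏ = 3ℏ.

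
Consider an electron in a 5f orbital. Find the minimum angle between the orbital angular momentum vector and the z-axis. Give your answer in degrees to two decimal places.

The 5f subshell has l = 3.
|L|² = l(l+1)ℏ² = 12ℏ², so |L| = 2√3 ℏ.
The smallest angle corresponds to the largest L_z, i.e. m_l = l = 3, giving L_z = 3ℏ.
cos θ_min = 3/√12, so θ_min ≈ 30.00°.

θ_min ≈ 30.00°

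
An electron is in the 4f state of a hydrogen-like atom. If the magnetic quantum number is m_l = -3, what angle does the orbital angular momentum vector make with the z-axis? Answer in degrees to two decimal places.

θ ≈ 150.00°

For 4f, l = 3.
|L| = √(l(l+1)) ℏ = 2√3 ℏ.
L_z = m_l ℏ = −3ℏ.
cos θ = L_z/|L| = -3/√12, so θ ≈ 150.00°.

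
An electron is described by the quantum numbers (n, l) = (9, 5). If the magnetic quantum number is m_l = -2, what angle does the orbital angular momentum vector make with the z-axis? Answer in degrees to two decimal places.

|L| = √(l(l+1)) ℏ = √30 ℏ.
L_z = m_l ℏ = −2ℏ.
cos θ = L_z/|L| = -2/√30, so θ ≈ 111.42°.

θ ≈ 111.42°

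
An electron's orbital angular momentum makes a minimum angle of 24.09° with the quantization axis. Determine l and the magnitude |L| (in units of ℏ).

cos θ_min = l/√(l(l+1)) = √(l/(l+1)), so l/(l+1) = cos²(24.09°) = 0.8334.
Thus l = 0.8334/(1 − 0.8334) ≈ 5.
Then |L| = ℏ√(5·6) = √30 ℏ.

l = 5, |L| = √30 ℏ ≈ 5.477ℏ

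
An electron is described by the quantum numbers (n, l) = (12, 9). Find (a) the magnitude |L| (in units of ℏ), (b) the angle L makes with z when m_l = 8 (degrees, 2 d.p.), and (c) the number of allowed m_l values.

|L| = ℏ√(9·10) = 3√10 ℏ ≈ 9.487ℏ.
For m_l = 8: cos θ = 8/√90, θ ≈ 32.51°.
There are 2l+1 = 19 values of m_l.

|L| = 3√10 ℏ ≈ 9.487ℏ; θ(m_l=8) ≈ 32.51°; 19 values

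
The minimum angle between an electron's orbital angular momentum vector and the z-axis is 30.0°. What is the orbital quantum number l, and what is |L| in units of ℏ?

cos²θ_min = l/(l+1) = 0.7500.
l = cos²θ/sin²θ ≈ 3.
Then |L| = ℏ√(3·4) = 2√3 ℏ.

l = 3, |L| = 2√3 ℏ ≈ 3.464ℏ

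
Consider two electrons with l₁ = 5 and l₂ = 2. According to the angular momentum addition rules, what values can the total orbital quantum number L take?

L = 3, 4, 5, 6, 7

The total orbital quantum number L ranges from |l₁ − l₂| to l₁ + l₂ in integer steps.
L ∈ {3, 4, 5, 6, 7}.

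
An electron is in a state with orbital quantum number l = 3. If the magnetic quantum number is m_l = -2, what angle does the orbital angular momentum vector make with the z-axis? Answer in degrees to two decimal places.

θ ≈ 125.26°

|L| = ℏ√(l(l+1)) = 2√3 ℏ.
L_z = m_l ℏ = −2ℏ.
cos θ = L_z/|L| = -2/√12, so θ ≈ 125.26°.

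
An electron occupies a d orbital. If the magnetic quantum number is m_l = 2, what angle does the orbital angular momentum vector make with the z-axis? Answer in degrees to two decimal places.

θ ≈ 35.26°

For a d orbital, l = 2.
|L| = ℏ√(l(l+1)) = √6 ℏ.
L_z = m_l ℏ = 2ℏ.
cos θ = L_z/|L| = 2/√6, so θ ≈ 35.26°.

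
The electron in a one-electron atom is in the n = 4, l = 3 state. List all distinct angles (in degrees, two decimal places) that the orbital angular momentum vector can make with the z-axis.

|L|² = l(l+1)ℏ² = 12ℏ², so |L| = 2√3 ℏ.
cos θ = m_l/√12 for each m_l ∈ {-3, -2, -1, 0, 1, 2, 3}.

θ ∈ {30.00°, 54.74°, 73.22°, 90.00°, 106.78°, 125.26°, 150.00°}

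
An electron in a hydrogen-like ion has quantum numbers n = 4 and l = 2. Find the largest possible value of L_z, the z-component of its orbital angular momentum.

L_z,max = 2ℏ

L_z = m_l ℏ with m_l ∈ {−2, …, 2}; the maximum is m_l = 2.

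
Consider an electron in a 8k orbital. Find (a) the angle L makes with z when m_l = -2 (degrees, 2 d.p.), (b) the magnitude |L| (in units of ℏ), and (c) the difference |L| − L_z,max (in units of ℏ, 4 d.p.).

θ(m_l=-2) ≈ 105.50°; |L| = 2√14 ℏ ≈ 7.483ℏ; |L|−L_z,max ≈ 0.4833ℏ

For 8k, l = 7.
For m_l = -2: cos θ = -2/√56, θ ≈ 105.50°.
|L| = ℏ√(7·8) = 2√14 ℏ ≈ 7.483ℏ.
|L| − L_z,max = (2√14 − 7)ℏ ≈ 0.4833ℏ.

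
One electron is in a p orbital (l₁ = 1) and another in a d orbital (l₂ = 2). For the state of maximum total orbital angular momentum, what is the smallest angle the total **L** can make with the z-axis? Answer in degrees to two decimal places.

θ_min ≈ 30.00°

Angular momentum addition gives L = |l₁ − l₂|, …, l₁ + l₂.
Allowed values: L = 1, 2, 3.
The maximum is L = 3, with |L_tot| = ℏ√(3·4) = 2√3 ℏ.
The minimum angle with z is arccos(3/√12) ≈ 30.00°.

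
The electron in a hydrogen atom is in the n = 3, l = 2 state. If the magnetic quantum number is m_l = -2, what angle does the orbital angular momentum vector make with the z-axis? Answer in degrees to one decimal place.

|L|² = l(l+1)ℏ² = 6ℏ², so |L| = √6 ℏ.
L_z = m_l ℏ = −2ℏ.
cos θ = L_z/|L| = -2/√6, so θ ≈ 144.7°.

θ ≈ 144.7°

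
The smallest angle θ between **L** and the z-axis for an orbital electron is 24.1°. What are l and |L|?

At minimum angle, m_l = l, so cos θ = l/√(l(l+1)); cos²θ = l/(l+1) = 0.8333.
l = cos²θ/sin²θ ≈ 5.
Then |L| = ℏ√(5·6) = √30 ℏ.

l = 5, |L| = √30 ℏ ≈ 5.477ℏ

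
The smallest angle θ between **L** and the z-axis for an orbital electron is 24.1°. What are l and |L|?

cos²θ_min = l/(l+1) = 0.8333.
Solving: l = 5.
Then |L| = ℏ√(5·6) = √30 ℏ.

l = 5, |L| = √30 ℏ ≈ 5.477ℏ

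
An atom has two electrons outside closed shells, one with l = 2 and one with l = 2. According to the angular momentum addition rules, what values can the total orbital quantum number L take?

Angular momentum addition gives L = |l₁ − l₂|, …, l₁ + l₂.
So L can be 0, 1, 2, 3, 4.

L = 0, 1, 2, 3, 4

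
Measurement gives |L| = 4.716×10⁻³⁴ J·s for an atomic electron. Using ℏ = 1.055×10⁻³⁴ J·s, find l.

In units of ℏ, |L| ≈ 4.470.
l(l+1) ≈ 4.470² ≈ 19.98, so l = 4.

l = 4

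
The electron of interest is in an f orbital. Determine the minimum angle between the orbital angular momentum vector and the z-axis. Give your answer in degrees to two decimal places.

θ_min ≈ 30.00°

For an f orbital, l = 3.
|L| = √(l(l+1)) ℏ = 2√3 ℏ.
The smallest angle corresponds to the largest L_z, i.e. m_l = l = 3, giving L_z = 3ℏ.
cos θ_min = 3/√12, so θ_min ≈ 30.00°.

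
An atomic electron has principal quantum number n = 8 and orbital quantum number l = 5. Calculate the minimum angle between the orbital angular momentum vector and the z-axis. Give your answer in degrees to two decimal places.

|L| = √(l(l+1)) ℏ = √30 ℏ.
The smallest angle corresponds to the largest L_z, i.e. m_l = l = 5, giving L_z = 5ℏ.
cos θ_min = 5/√30, so θ_min ≈ 24.09°.

θ_min ≈ 24.09°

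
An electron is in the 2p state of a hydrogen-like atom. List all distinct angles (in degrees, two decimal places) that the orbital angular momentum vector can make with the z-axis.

θ ∈ {45.00°, 90.00°, 135.00°}

The 2p subshell has l = 1.
|L| = ℏ√(l(l+1)) = √2 ℏ.
cos θ = m_l/√2 for each m_l ∈ {-1, 0, 1}.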